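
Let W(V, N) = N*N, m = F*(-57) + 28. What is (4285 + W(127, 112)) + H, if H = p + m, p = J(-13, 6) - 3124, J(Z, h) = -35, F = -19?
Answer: 14781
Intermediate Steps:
p = -3159 (p = -35 - 3124 = -3159)
m = 1111 (m = -19*(-57) + 28 = 1083 + 28 = 1111)
W(V, N) = N²
H = -2048 (H = -3159 + 1111 = -2048)
(4285 + W(127, 112)) + H = (4285 + 112²) - 2048 = (4285 + 12544) - 2048 = 16829 - 2048 = 14781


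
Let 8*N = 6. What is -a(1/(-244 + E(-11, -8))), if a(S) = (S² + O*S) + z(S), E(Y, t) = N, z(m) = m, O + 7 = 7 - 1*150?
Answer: -579924/946729 ≈ -0.61256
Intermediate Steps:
O = -150 (O = -7 + (7 - 1*150) = -7 + (7 - 150) = -7 - 143 = -150)
N = ¾ (N = (⅛)*6 = ¾ ≈ 0.75000)
E(Y, t) = ¾
a(S) = S² - 149*S (a(S) = (S² - 150*S) + S = S² - 149*S)
-a(1/(-244 + E(-11, -8))) = -(-149 + 1/(-244 + ¾))/(-244 + ¾) = -(-149 + 1/(-973/4))/(-973/4) = -(-4)*(-149 - 4/973)/973 = -(-4)*(-144981)/(973*973) = -1*579924/946729 = -579924/946729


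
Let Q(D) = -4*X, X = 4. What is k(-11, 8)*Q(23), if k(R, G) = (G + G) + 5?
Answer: -336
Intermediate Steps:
Q(D) = -16 (Q(D) = -4*4 = -16)
k(R, G) = 5 + 2*G (k(R, G) = 2*G + 5 = 5 + 2*G)
k(-11, 8)*Q(23) = (5 + 2*8)*(-16) = (5 + 16)*(-16) = 21*(-16) = -336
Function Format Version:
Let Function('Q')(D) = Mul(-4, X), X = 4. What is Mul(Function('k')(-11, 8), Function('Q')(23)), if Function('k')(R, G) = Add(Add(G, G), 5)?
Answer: -336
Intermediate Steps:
Function('Q')(D) = -16 (Function('Q')(D) = Mul(-4, 4) = -16)
Function('k')(R, G) = Add(5, Mul(2, G)) (Function('k')(R, G) = Add(Mul(2, G), 5) = Add(5, Mul(2, G)))
Mul(Function('k')(-11, 8), Function('Q')(23)) = Mul(Add(5, Mul(2, 8)), -16) = Mul(Add(5, 16), -16) = Mul(21, -16) = -336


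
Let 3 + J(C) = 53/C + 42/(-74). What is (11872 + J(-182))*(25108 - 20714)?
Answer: 13506490647/259 ≈ 5.2149e+7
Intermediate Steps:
J(C) = -132/37 + 53/C (J(C) = -3 + (53/C + 42/(-74)) = -3 + (53/C + 42*(-1/74)) = -3 + (53/C - 21/37) = -3 + (-21/37 + 53/C) = -132/37 + 53/C)
(11872 + J(-182))*(25108 - 20714) = (11872 + (-132/37 + 53/(-182)))*(25108 - 20714) = (11872 + (-132/37 + 53*(-1/182)))*4394 = (11872 + (-132/37 - 53/182))*4394 = (11872 - 25985/6734)*4394 = (79920063/6734)*4394 = 13506490647/259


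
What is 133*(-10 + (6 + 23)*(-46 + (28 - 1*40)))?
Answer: -225036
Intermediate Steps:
133*(-10 + (6 + 23)*(-46 + (28 - 1*40))) = 133*(-10 + 29*(-46 + (28 - 40))) = 133*(-10 + 29*(-46 - 12)) = 133*(-10 + 29*(-58)) = 133*(-10 - 1682) = 133*(-1692) = -225036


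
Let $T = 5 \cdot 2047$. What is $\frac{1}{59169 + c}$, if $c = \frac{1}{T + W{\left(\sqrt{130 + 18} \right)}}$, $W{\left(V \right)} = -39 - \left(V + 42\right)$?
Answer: $\frac{6100535025146}{360962557503665701} - \frac{2 \sqrt{37}}{360962557503665701} \approx 1.6901 \cdot 10^{-5}$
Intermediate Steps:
$T = 10235$
$W{\left(V \right)} = -81 - V$ ($W{\left(V \right)} = -39 - \left(42 + V\right) = -81 - V$)
$c = \frac{1}{10154 - 2 \sqrt{37}}$ ($c = \frac{1}{10235 - \left(81 + \sqrt{130 + 18}\right)} = \frac{1}{10235 - \left(81 + \sqrt{148}\right)} = \frac{1}{10235 - \left(81 + 2 \sqrt{37}\right)} = \frac{1}{10154 - 2 \sqrt{37}} \approx 9.8601 \cdot 10^{-5}$)
$\frac{1}{59169 + c} = \frac{1}{59169 + \left(\frac{5077}{51551784} + \frac{\sqrt{37}}{51551784}\right)} = \frac{1}{\frac{3050267512573}{51551784} + \frac{\sqrt{37}}{51551784}}$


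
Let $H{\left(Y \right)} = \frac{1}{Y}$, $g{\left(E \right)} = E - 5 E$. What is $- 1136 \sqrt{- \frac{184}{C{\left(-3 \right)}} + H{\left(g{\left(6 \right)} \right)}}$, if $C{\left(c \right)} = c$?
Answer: $- \frac{284 \sqrt{8826}}{3} \approx -8893.6$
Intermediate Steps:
$g{\left(E \right)} = - 4 E$
$- 1136 \sqrt{- \frac{184}{C{\left(-3 \right)}} + H{\left(g{\left(6 \right)} \right)}} = - 1136 \sqrt{- \frac{184}{-3} + \frac{1}{\left(-4\right) 6}} = - 1136 \sqrt{\left(-184\right) \left(- \frac{1}{3}\right) + \frac{1}{-24}} = - 1136 \sqrt{\frac{184}{3} - \frac{1}{24}} = - 1136 \sqrt{\frac{1471}{24}} = - 1136 \frac{\sqrt{8826}}{12} = - \frac{284 \sqrt{8826}}{3}$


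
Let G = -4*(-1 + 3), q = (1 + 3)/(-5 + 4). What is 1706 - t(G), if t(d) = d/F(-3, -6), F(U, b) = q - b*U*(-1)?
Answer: 11946/7 ≈ 1706.6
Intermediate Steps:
q = -4 (q = 4/(-1) = 4*(-1) = -4)
F(U, b) = -4 + U*b (F(U, b) = -4 - b*U*(-1) = -4 - U*b*(-1) = -4 - (-1)*U*b = -4 + U*b)
G = -8 (G = -4*2 = -8)
t(d) = d/14 (t(d) = d/(-4 - 3*(-6)) = d/(-4 + 18) = d/14)
1706 - t(G) = 1706 - (-8)/14 = 1706 - 1*(-4/7) = 1706 + 4/7 = 11946/7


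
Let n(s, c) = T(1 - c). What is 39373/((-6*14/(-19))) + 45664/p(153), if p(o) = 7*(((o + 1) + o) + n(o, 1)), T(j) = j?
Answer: 230210677/25788 ≈ 8927.0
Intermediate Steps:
n(s, c) = 1 - c
p(o) = 7 + 14*o (p(o) = 7*(((o + 1) + o) + (1 - 1*1)) = 7*(((1 + o) + o) + (1 - 1)) = 7*((1 + 2*o) + 0) = 7*(1 + 2*o) = 7 + 14*o)
39373/((-6*14/(-19))) + 45664/p(153) = 39373/((-6*14/(-19))) + 45664/(7 + 14*153) = 39373/((-84*(-1/19))) + 45664/(7 + 2142) = 39373/(84/19) + 45664/2149 = 39373*(19/84) + 45664*(1/2149) = 748087/84 + 45664/2149 = 230210677/25788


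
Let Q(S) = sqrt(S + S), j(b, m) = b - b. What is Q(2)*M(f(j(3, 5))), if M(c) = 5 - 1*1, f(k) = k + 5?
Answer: 8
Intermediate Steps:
j(b, m) = 0
f(k) = 5 + k
Q(S) = sqrt(2)*sqrt(S) (Q(S) = sqrt(2*S) = sqrt(2)*sqrt(S))
M(c) = 4 (M(c) = 5 - 1 = 4)
Q(2)*M(f(j(3, 5))) = (sqrt(2)*sqrt(2))*4 = 2*4 = 8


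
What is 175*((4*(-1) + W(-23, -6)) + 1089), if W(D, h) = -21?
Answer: 186200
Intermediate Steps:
175*((4*(-1) + W(-23, -6)) + 1089) = 175*((4*(-1) - 21) + 1089) = 175*((-4 - 21) + 1089) = 175*(-25 + 1089) = 175*1064 = 186200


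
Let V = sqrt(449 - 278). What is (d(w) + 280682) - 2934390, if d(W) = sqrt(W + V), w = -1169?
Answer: -2653708 + I*sqrt(1169 - 3*sqrt(19)) ≈ -2.6537e+6 + 33.999*I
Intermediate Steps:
V = 3*sqrt(19) (V = sqrt(171) = 3*sqrt(19) ≈ 13.077)
d(W) = sqrt(W + 3*sqrt(19))
(d(w) + 280682) - 2934390 = (sqrt(-1169 + 3*sqrt(19)) + 280682) - 2934390 = (280682 + sqrt(-1169 + 3*sqrt(19))) - 2934390 = -2653708 + sqrt(-1169 + 3*sqrt(19))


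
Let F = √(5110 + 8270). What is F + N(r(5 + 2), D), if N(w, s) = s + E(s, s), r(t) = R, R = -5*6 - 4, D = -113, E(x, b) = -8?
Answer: -121 + 2*√3345 ≈ -5.3280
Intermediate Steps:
R = -34 (R = -30 - 4 = -34)
r(t) = -34
F = 2*√3345 (F = √13380 = 2*√3345 ≈ 115.67)
N(w, s) = -8 + s (N(w, s) = s - 8 = -8 + s)
F + N(r(5 + 2), D) = 2*√3345 + (-8 - 113) = 2*√3345 - 121 = -121 + 2*√3345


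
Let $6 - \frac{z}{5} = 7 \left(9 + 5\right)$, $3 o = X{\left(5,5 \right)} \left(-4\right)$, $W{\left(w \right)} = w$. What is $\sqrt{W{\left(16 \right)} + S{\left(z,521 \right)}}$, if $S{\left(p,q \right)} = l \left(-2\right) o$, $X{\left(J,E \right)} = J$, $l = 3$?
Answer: $2 \sqrt{14} \approx 7.4833$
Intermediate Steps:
$o = - \frac{20}{3}$ ($o = \frac{5 \left(-4\right)}{3} = \frac{1}{3} \left(-20\right) = - \frac{20}{3} \approx -6.6667$)
$z = -460$ ($z = 30 - 5 \cdot 7 \left(9 + 5\right) = 30 - 5 \cdot 7 \cdot 14 = 30 - 490 = -460$)
$S{\left(p,q \right)} = 40$ ($S{\left(p,q \right)} = 3 \left(-2\right) \left(- \frac{20}{3}\right) = \left(-6\right) \left(- \frac{20}{3}\right) = 40$)
$\sqrt{W{\left(16 \right)} + S{\left(z,521 \right)}} = \sqrt{16 + 40} = \sqrt{56} = 2 \sqrt{14}$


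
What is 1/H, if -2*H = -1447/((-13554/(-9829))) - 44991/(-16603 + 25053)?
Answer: 57265650/30197616341 ≈ 0.0018964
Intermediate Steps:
H = 30197616341/57265650 (H = -(-1447/((-13554/(-9829))) - 44991/(-16603 + 25053))/2 = -(-1447/((-13554*(-1/9829))) - 44991/8450)/2 = -(-1447/13554/9829 - 44991*1/8450)/2 = -(-1447*9829/13554 - 44991/8450)/2 = -(-14222563/13554 - 44991/8450)/2 = -1/2*(-30197616341/28632825) = 30197616341/57265650 ≈ 527.33)
1/H = 1/(30197616341/57265650) = 57265650/30197616341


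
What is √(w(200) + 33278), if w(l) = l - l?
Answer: √33278 ≈ 182.42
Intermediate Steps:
w(l) = 0
√(w(200) + 33278) = √(0 + 33278) = √33278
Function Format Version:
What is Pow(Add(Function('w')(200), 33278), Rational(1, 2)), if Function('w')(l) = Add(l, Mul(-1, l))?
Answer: Pow(33278, Rational(1, 2)) ≈ 182.42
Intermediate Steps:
Function('w')(l) = 0
Pow(Add(Function('w')(200), 33278), Rational(1, 2)) = Pow(Add(0, 33278), Rational(1, 2)) = Pow(33278, Rational(1, 2))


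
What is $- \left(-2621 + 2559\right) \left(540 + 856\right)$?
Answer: $86552$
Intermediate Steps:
$- \left(-2621 + 2559\right) \left(540 + 856\right) = - \left(-62\right) 1396 = \left(-1\right) \left(-86552\right) = 86552$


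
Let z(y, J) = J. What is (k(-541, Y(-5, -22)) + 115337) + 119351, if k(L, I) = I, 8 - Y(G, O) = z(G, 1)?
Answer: 234695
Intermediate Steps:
Y(G, O) = 7 (Y(G, O) = 8 - 1*1 = 8 - 1 = 7)
(k(-541, Y(-5, -22)) + 115337) + 119351 = (7 + 115337) + 119351 = 115344 + 119351 = 234695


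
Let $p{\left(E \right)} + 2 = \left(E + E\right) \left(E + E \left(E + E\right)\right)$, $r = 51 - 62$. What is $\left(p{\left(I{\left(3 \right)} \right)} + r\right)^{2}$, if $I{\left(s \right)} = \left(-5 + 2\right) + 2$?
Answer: $225$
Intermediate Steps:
$I{\left(s \right)} = -1$ ($I{\left(s \right)} = -3 + 2 = -1$)
$r = -11$ ($r = 51 - 62 = -11$)
$p{\left(E \right)} = -2 + 2 E \left(E + 2 E^{2}\right)$ ($p{\left(E \right)} = -2 + \left(E + E\right) \left(E + E \left(E + E\right)\right) = -2 + 2 E \left(E + E 2 E\right) = -2 + 2 E \left(E + 2 E^{2}\right)$)
$\left(p{\left(I{\left(3 \right)} \right)} + r\right)^{2} = \left(\left(-2 + 2 \left(-1\right)^{2} + 4 \left(-1\right)^{3}\right) - 11\right)^{2} = \left(\left(-2 + 2 \cdot 1 + 4 \left(-1\right)\right) - 11\right)^{2} = \left(\left(-2 + 2 - 4\right) - 11\right)^{2} = \left(-4 - 11\right)^{2} = \left(-15\right)^{2} = 225$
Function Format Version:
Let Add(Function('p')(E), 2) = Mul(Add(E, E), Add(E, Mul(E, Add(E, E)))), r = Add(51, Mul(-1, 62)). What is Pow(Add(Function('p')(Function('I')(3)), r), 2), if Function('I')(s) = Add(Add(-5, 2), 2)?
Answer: 225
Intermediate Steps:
Function('I')(s) = -1 (Function('I')(s) = Add(-3, 2) = -1)
r = -11 (r = Add(51, -62) = -11)
Function('p')(E) = Add(-2, Mul(2, E, Add(E, Mul(2, Pow(E, 2))))) (Function('p')(E) = Add(-2, Mul(Add(E, E), Add(E, Mul(E, Add(E, E))))) = Add(-2, Mul(Mul(2, E), Add(E, Mul(E, Mul(2, E))))) = Add(-2, Mul(Mul(2, E), Add(E, Mul(2, Pow(E, 2))))) = Add(-2, Mul(2, E, Add(E, Mul(2, Pow(E, 2))))))
Pow(Add(Function('p')(Function('I')(3)), r), 2) = Pow(Add(Add(-2, Mul(2, Pow(-1, 2)), Mul(4, Pow(-1, 3))), -11), 2) = Pow(Add(Add(-2, Mul(2, 1), Mul(4, -1)), -11), 2) = Pow(Add(Add(-2, 2, -4), -11), 2) = Pow(Add(-4, -11), 2) = Pow(-15, 2) = 225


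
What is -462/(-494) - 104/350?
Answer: 27581/43225 ≈ 0.63808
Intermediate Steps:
-462/(-494) - 104/350 = -462*(-1/494) - 104*1/350 = 231/247 - 52/175 = 27581/43225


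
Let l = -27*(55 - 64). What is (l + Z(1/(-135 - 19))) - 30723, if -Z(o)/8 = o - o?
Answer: -30480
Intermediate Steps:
Z(o) = 0 (Z(o) = -8*(o - o) = -8*0 = 0)
l = 243 (l = -27*(-9) = 243)
(l + Z(1/(-135 - 19))) - 30723 = (243 + 0) - 30723 = 243 - 30723 = -30480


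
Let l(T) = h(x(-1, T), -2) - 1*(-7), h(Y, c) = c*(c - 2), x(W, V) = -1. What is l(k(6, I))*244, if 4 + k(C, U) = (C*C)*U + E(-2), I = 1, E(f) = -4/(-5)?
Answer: 3660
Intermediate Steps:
E(f) = 4/5 (E(f) = -4*(-1/5) = 4/5)
k(C, U) = -16/5 + U*C**2 (k(C, U) = -4 + ((C*C)*U + 4/5) = -4 + (C**2*U + 4/5) = -4 + (U*C**2 + 4/5) = -4 + (4/5 + U*C**2) = -16/5 + U*C**2)
h(Y, c) = c*(-2 + c)
l(T) = 15 (l(T) = -2*(-2 - 2) - 1*(-7) = -2*(-4) + 7 = 8 + 7 = 15)
l(k(6, I))*244 = 15*244 = 3660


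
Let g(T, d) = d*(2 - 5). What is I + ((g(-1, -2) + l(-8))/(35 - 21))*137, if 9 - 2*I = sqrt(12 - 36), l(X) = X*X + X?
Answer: 8557/14 - I*sqrt(6) ≈ 611.21 - 2.4495*I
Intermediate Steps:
g(T, d) = -3*d (g(T, d) = d*(-3) = -3*d)
l(X) = X + X**2 (l(X) = X**2 + X = X + X**2)
I = 9/2 - I*sqrt(6) (I = 9/2 - sqrt(12 - 36)/2 = 9/2 - I*sqrt(6) ≈ 4.5 - 2.4495*I)
I + ((g(-1, -2) + l(-8))/(35 - 21))*137 = (9/2 - I*sqrt(6)) + ((-3*(-2) - 8*(1 - 8))/(35 - 21))*137 = (9/2 - I*sqrt(6)) + ((6 - 8*(-7))/14)*137 = (9/2 - I*sqrt(6)) + ((6 + 56)*(1/14))*137 = (9/2 - I*sqrt(6)) + (62*(1/14))*137 = (9/2 - I*sqrt(6)) + (31/7)*137 = (9/2 - I*sqrt(6)) + 4247/7 = 8557/14 - I*sqrt(6)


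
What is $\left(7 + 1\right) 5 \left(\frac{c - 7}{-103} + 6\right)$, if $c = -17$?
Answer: $\frac{25680}{103} \approx 249.32$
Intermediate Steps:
$\left(7 + 1\right) 5 \left(\frac{c - 7}{-103} + 6\right) = \left(7 + 1\right) 5 \left(\frac{-17 - 7}{-103} + 6\right) = 8 \cdot 5 \left(\left(-24\right) \left(- \frac{1}{103}\right) + 6\right) = 40 \left(\frac{24}{103} + 6\right) = 40 \cdot \frac{642}{103} = \frac{25680}{103}$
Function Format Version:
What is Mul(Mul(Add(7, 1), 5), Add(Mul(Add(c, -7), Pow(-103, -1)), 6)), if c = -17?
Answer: Rational(25680, 103) ≈ 249.32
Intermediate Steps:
Mul(Mul(Add(7, 1), 5), Add(Mul(Add(c, -7), Pow(-103, -1)), 6)) = Mul(Mul(Add(7, 1), 5), Add(Mul(Add(-17, -7), Pow(-103, -1)), 6)) = Mul(Mul(8, 5), Add(Mul(-24, Rational(-1, 103)), 6)) = Mul(40, Add(Rational(24, 103), 6)) = Mul(40, Rational(642, 103)) = Rational(25680, 103)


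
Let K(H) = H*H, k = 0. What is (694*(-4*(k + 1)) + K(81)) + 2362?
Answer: 6147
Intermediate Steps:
K(H) = H²
(694*(-4*(k + 1)) + K(81)) + 2362 = (694*(-4*(0 + 1)) + 81²) + 2362 = (694*(-4*1) + 6561) + 2362 = (694*(-4) + 6561) + 2362 = (-2776 + 6561) + 2362 = 3785 + 2362 = 6147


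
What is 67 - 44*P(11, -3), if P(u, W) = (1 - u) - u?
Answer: 991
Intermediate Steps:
P(u, W) = 1 - 2*u
67 - 44*P(11, -3) = 67 - 44*(1 - 2*11) = 67 - 44*(1 - 22) = 67 - 44*(-21) = 67 + 924 = 991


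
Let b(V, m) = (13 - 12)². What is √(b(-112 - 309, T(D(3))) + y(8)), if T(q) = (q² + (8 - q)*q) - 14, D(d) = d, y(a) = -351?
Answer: 5*I*√14 ≈ 18.708*I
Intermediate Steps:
T(q) = -14 + q² + q*(8 - q) (T(q) = (q² + q*(8 - q)) - 14 = -14 + q² + q*(8 - q))
b(V, m) = 1 (b(V, m) = 1² = 1)
√(b(-112 - 309, T(D(3))) + y(8)) = √(1 - 351) = √(-350) = 5*I*√14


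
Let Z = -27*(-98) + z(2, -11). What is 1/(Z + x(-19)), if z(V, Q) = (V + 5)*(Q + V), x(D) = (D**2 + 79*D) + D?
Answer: 1/1424 ≈ 0.00070225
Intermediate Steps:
x(D) = D**2 + 80*D
z(V, Q) = (5 + V)*(Q + V)
Z = 2583 (Z = -27*(-98) + (2**2 + 5*(-11) + 5*2 - 11*2) = 2646 + (4 - 55 + 10 - 22) = 2646 - 63 = 2583)
1/(Z + x(-19)) = 1/(2583 - 19*(80 - 19)) = 1/(2583 - 19*61) = 1/(2583 - 1159) = 1/1424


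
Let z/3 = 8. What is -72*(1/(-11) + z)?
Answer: -18936/11 ≈ -1721.5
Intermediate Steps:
z = 24 (z = 3*8 = 24)
-72*(1/(-11) + z) = -72*(1/(-11) + 24) = -72*(-1/11 + 24) = -72*263/11 = -9*2104/11 = -18936/11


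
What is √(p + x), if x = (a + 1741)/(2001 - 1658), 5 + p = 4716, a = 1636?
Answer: 5*√453390/49 ≈ 68.708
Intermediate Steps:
p = 4711 (p = -5 + 4716 = 4711)
x = 3377/343 (x = (1636 + 1741)/(2001 - 1658) = 3377/343 ≈ 9.8455)
√(p + x) = √(4711 + 3377/343) = √(1619250/343) = 5*√453390/49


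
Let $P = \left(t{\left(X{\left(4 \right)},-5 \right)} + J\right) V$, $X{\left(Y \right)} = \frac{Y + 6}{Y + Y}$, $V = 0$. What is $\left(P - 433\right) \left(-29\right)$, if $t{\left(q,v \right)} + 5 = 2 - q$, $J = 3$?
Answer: $12557$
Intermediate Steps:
$X{\left(Y \right)} = \frac{6 + Y}{2 Y}$
$t{\left(q,v \right)} = -3 - q$ ($t{\left(q,v \right)} = -5 - \left(-2 + q\right) = -3 - q$)
$P = 0$ ($P = \left(\left(-3 - \frac{6 + 4}{2 \cdot 4}\right) + 3\right) 0 = \left(\left(-3 - \frac{1}{2} \cdot \frac{1}{4} \cdot 10\right) + 3\right) 0 = \left(\left(-3 - \frac{5}{4}\right) + 3\right) 0 = \left(- \frac{17}{4} + 3\right) 0 = \left(- \frac{5}{4}\right) 0 = 0$)
$\left(P - 433\right) \left(-29\right) = \left(0 - 433\right) \left(-29\right) = \left(-433\right) \left(-29\right) = 12557$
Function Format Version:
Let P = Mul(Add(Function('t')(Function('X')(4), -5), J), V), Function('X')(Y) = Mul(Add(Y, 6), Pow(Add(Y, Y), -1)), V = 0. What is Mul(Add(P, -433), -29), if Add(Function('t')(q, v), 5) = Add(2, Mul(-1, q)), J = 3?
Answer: 12557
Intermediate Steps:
Function('X')(Y) = Mul(Rational(1, 2), Pow(Y, -1), Add(6, Y)) (Function('X')(Y) = Mul(Add(6, Y), Pow(Mul(2, Y), -1)) = Mul(Add(6, Y), Mul(Rational(1, 2), Pow(Y, -1))) = Mul(Rational(1, 2), Pow(Y, -1), Add(6, Y)))
Function('t')(q, v) = Add(-3, Mul(-1, q)) (Function('t')(q, v) = Add(-5, Add(2, Mul(-1, q))) = Add(-3, Mul(-1, q)))
P = 0 (P = Mul(Add(Add(-3, Mul(-1, Mul(Rational(1, 2), Pow(4, -1), Add(6, 4)))), 3), 0) = Mul(Add(Add(-3, Mul(-1, Mul(Rational(1, 2), Rational(1, 4), 10))), 3), 0) = Mul(Add(Add(-3, Mul(-1, Rational(5, 4))), 3), 0) = Mul(Add(Add(-3, Rational(-5, 4)), 3), 0) = Mul(Add(Rational(-17, 4), 3), 0) = Mul(Rational(-5, 4), 0) = 0)
Mul(Add(P, -433), -29) = Mul(Add(0, -433), -29) = Mul(-433, -29) = 12557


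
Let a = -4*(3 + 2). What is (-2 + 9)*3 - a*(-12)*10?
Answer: -2379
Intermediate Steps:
a = -20 (a = -4*5 = -20)
(-2 + 9)*3 - a*(-12)*10 = (-2 + 9)*3 - (-20*(-12))*10 = 7*3 - 240*10 = 21 - 1*2400 = 21 - 2400 = -2379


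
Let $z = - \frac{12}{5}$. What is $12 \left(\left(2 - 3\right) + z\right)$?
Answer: $- \frac{204}{5} \approx -40.8$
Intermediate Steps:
$z = - \frac{12}{5}$ ($z = \left(-12\right) \frac{1}{5} = - \frac{12}{5} \approx -2.4$)
$12 \left(\left(2 - 3\right) + z\right) = 12 \left(\left(2 - 3\right) - \frac{12}{5}\right) = 12 \left(-1 - \frac{12}{5}\right) = 12 \left(- \frac{17}{5}\right) = - \frac{204}{5}$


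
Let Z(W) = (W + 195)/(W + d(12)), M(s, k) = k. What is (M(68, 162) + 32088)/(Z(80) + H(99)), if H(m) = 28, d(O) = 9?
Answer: 2870250/2767 ≈ 1037.3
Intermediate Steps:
Z(W) = (195 + W)/(9 + W) (Z(W) = (W + 195)/(W + 9) = (195 + W)/(9 + W))
(M(68, 162) + 32088)/(Z(80) + H(99)) = (162 + 32088)/((195 + 80)/(9 + 80) + 28) = 32250/(275/89 + 28) = 32250/(2767/89) = 32250*(89/2767) = 2870250/2767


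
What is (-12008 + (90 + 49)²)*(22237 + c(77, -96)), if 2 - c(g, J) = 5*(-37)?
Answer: 163986712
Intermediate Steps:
c(g, J) = 187 (c(g, J) = 2 - 5*(-37) = 2 - 1*(-185) = 2 + 185 = 187)
(-12008 + (90 + 49)²)*(22237 + c(77, -96)) = (-12008 + (90 + 49)²)*(22237 + 187) = (-12008 + 139²)*22424 = (-12008 + 19321)*22424 = 7313*22424 = 163986712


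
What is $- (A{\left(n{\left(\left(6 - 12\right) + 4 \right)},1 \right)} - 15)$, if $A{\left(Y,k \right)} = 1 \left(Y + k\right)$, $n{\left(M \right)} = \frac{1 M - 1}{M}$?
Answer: $\frac{25}{2} \approx 12.5$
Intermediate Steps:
$n{\left(M \right)} = \frac{-1 + M}{M}$ ($n{\left(M \right)} = \frac{M - 1}{M} = \frac{-1 + M}{M}$)
$A{\left(Y,k \right)} = Y + k$
$- (A{\left(n{\left(\left(6 - 12\right) + 4 \right)},1 \right)} - 15) = - (\left(\frac{-1 + \left(\left(6 - 12\right) + 4\right)}{\left(6 - 12\right) + 4} + 1\right) - 15) = - (\left(\frac{-1 + \left(-6 + 4\right)}{-6 + 4} + 1\right) - 15) = - (\left(\frac{-1 - 2}{-2} + 1\right) - 15) = - (\left(\left(- \frac{1}{2}\right) \left(-3\right) + 1\right) - 15) = - (\left(\frac{3}{2} + 1\right) - 15) = - (\frac{5}{2} - 15) = \left(-1\right) \left(- \frac{25}{2}\right) = \frac{25}{2}$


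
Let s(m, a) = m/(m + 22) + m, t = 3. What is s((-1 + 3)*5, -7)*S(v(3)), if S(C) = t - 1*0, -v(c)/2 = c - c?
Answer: 495/16 ≈ 30.938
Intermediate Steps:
v(c) = 0 (v(c) = -2*(c - c) = -2*0 = 0)
s(m, a) = m + m/(22 + m) (s(m, a) = m/(22 + m) + m = m + m/(22 + m))
S(C) = 3 (S(C) = 3 - 1*0 = 3 + 0 = 3)
s((-1 + 3)*5, -7)*S(v(3)) = (((-1 + 3)*5)*(23 + (-1 + 3)*5)/(22 + (-1 + 3)*5))*3 = ((2*5)*(23 + 2*5)/(22 + 2*5))*3 = (10*(23 + 10)/(22 + 10))*3 = (10*33/32)*3 = (10*(1/32)*33)*3 = (165/16)*3 = 495/16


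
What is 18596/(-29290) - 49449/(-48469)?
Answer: 273515843/709828505 ≈ 0.38533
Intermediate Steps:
18596/(-29290) - 49449/(-48469) = 18596*(-1/29290) - 49449*(-1/48469) = -9298/14645 + 49449/48469 = 273515843/709828505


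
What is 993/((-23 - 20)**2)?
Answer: 993/1849 ≈ 0.53705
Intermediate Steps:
993/((-23 - 20)**2) = 993/((-43)**2) = 993/1849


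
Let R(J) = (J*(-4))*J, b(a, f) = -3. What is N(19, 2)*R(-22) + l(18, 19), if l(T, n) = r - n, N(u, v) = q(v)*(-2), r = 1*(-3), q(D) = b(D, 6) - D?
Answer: -19382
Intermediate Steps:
R(J) = -4*J**2 (R(J) = (-4*J)*J = -4*J**2)
q(D) = -3 - D
r = -3
N(u, v) = 6 + 2*v (N(u, v) = (-3 - v)*(-2) = 6 + 2*v)
l(T, n) = -3 - n
N(19, 2)*R(-22) + l(18, 19) = (6 + 2*2)*(-4*(-22)**2) + (-3 - 1*19) = (6 + 4)*(-4*484) + (-3 - 19) = 10*(-1936) - 22 = -19360 - 22 = -19382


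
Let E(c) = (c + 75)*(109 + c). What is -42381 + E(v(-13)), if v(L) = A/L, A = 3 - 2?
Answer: -5783205/169 ≈ -34220.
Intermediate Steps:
A = 1
v(L) = 1/L
E(c) = (75 + c)*(109 + c)
-42381 + E(v(-13)) = -42381 + (8175 + (1/(-13))² + 184/(-13)) = -42381 + (8175 + (-1/13)² + 184*(-1/13)) = -42381 + (8175 + 1/169 - 184/13) = -42381 + 1379184/169 = -5783205/169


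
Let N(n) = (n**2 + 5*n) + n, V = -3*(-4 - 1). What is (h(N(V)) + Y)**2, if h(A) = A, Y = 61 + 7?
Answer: 146689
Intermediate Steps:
Y = 68
V = 15 (V = -3*(-5) = 15)
N(n) = n**2 + 6*n
(h(N(V)) + Y)**2 = (15*(6 + 15) + 68)**2 = (15*21 + 68)**2 = (315 + 68)**2 = 383**2 = 146689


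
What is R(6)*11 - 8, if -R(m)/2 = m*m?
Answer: -800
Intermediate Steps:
R(m) = -2*m² (R(m) = -2*m*m = -2*m²)
R(6)*11 - 8 = -2*6²*11 - 8 = -2*36*11 - 8 = -72*11 - 8 = -792 - 8 = -800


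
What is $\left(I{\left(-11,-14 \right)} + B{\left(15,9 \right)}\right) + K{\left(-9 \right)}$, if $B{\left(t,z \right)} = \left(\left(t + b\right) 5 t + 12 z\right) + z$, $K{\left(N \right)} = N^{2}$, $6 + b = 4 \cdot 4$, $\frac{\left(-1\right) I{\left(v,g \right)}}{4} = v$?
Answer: $2117$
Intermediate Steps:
$I{\left(v,g \right)} = - 4 v$
$b = 10$ ($b = -6 + 4 \cdot 4 = -6 + 16 = 10$)
$B{\left(t,z \right)} = 13 z + t \left(50 + 5 t\right)$ ($B{\left(t,z \right)} = \left(\left(t + 10\right) 5 t + 12 z\right) + z = \left(\left(10 + t\right) 5 t + 12 z\right) + z = \left(\left(50 + 5 t\right) t + 12 z\right) + z = \left(t \left(50 + 5 t\right) + 12 z\right) + z = \left(12 z + t \left(50 + 5 t\right)\right) + z = 13 z + t \left(50 + 5 t\right)$)
$\left(I{\left(-11,-14 \right)} + B{\left(15,9 \right)}\right) + K{\left(-9 \right)} = \left(\left(-4\right) \left(-11\right) + \left(5 \cdot 15^{2} + 13 \cdot 9 + 50 \cdot 15\right)\right) + \left(-9\right)^{2} = \left(44 + \left(5 \cdot 225 + 117 + 750\right)\right) + 81 = \left(44 + \left(1125 + 117 + 750\right)\right) + 81 = \left(44 + 1992\right) + 81 = 2036 + 81 = 2117$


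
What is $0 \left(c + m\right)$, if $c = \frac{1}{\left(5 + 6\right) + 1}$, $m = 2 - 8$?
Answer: $0$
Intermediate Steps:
$m = -6$ ($m = 2 - 8 = -6$)
$c = \frac{1}{12}$ ($c = \frac{1}{11 + 1} = \frac{1}{12} \approx 0.083333$)
$0 \left(c + m\right) = 0 \left(\frac{1}{12} - 6\right) = 0 \left(- \frac{71}{12}\right) = 0$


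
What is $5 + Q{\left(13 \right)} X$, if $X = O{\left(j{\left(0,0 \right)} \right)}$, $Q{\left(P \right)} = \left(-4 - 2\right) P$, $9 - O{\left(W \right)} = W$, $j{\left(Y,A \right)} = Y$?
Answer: $-697$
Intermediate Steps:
$O{\left(W \right)} = 9 - W$
$Q{\left(P \right)} = - 6 P$
$X = 9$ ($X = 9 - 0 = 9 + 0 = 9$)
$5 + Q{\left(13 \right)} X = 5 + \left(-6\right) 13 \cdot 9 = 5 - 702 = -697$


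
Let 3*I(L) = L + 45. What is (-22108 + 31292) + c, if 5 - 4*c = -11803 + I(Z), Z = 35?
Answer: 36388/3 ≈ 12129.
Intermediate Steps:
I(L) = 15 + L/3 (I(L) = (L + 45)/3 = (45 + L)/3 = 15 + L/3)
c = 8836/3 (c = 5/4 - (-11803 + (15 + (1/3)*35))/4 = 5/4 - (-11803 + (15 + 35/3))/4 = 5/4 - (-11803 + 80/3)/4 = 5/4 - 1/4*(-35329/3) = 5/4 + 35329/12 = 8836/3 ≈ 2945.3)
(-22108 + 31292) + c = (-22108 + 31292) + 8836/3 = 9184 + 8836/3 = 36388/3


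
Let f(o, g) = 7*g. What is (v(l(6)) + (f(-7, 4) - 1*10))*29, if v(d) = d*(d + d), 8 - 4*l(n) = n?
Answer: 1073/2 ≈ 536.50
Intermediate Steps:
l(n) = 2 - n/4
v(d) = 2*d² (v(d) = d*(2*d) = 2*d²)
(v(l(6)) + (f(-7, 4) - 1*10))*29 = (2*(2 - ¼*6)² + (7*4 - 1*10))*29 = (2*(2 - 3/2)² + (28 - 10))*29 = (2*(½)² + 18)*29 = (2*(¼) + 18)*29 = (½ + 18)*29 = (37/2)*29 = 1073/2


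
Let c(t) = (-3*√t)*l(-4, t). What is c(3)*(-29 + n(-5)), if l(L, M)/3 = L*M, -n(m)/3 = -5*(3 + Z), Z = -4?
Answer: -4752*√3 ≈ -8230.7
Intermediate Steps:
n(m) = -15 (n(m) = -(-15)*(3 - 4) = -(-15)*(-1) = -3*5 = -15)
l(L, M) = 3*L*M (l(L, M) = 3*(L*M) = 3*L*M)
c(t) = 36*t^(3/2) (c(t) = (-3*√t)*(3*(-4)*t) = (-3*√t)*(-12*t) = 36*t^(3/2))
c(3)*(-29 + n(-5)) = (36*3^(3/2))*(-29 - 15) = (36*(3*√3))*(-44) = (108*√3)*(-44) = -4752*√3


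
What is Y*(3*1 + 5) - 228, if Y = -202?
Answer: -1844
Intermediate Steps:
Y*(3*1 + 5) - 228 = -202*(3*1 + 5) - 228 = -202*(3 + 5) - 228 = -202*8 - 228 = -1616 - 228 = -1844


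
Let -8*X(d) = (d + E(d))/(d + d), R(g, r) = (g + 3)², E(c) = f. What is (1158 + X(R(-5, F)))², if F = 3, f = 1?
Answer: 5491847449/4096 ≈ 1.3408e+6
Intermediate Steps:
E(c) = 1
R(g, r) = (3 + g)²
X(d) = -(1 + d)/(16*d) (X(d) = -(d + 1)/(8*(d + d)) = -(1 + d)/(8*(2*d)) = -(1 + d)*1/(2*d)/8 = -(1 + d)/(16*d))
(1158 + X(R(-5, F)))² = (1158 + (-1 - (3 - 5)²)/(16*((3 - 5)²)))² = (1158 + (-1 - 1*(-2)²)/(16*((-2)²)))² = (1158 + (1/16)*(-1 - 1*4)/4)² = (1158 + (1/16)*(¼)*(-1 - 4))² = (1158 + (1/16)*(¼)*(-5))² = (1158 - 5/64)² = (74107/64)² = 5491847449/4096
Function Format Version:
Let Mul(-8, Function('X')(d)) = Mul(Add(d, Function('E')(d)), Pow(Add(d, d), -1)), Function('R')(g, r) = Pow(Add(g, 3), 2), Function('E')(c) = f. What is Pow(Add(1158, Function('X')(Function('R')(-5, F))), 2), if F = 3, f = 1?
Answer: Rational(5491847449, 4096) ≈ 1.3408e+6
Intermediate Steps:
Function('E')(c) = 1
Function('R')(g, r) = Pow(Add(3, g), 2)
Function('X')(d) = Mul(Rational(-1, 16), Pow(d, -1), Add(1, d)) (Function('X')(d) = Mul(Rational(-1, 8), Mul(Add(d, 1), Pow(Add(d, d), -1))) = Mul(Rational(-1, 8), Mul(Add(1, d), Pow(Mul(2, d), -1))) = Mul(Rational(-1, 8), Mul(Add(1, d), Mul(Rational(1, 2), Pow(d, -1)))) = Mul(Rational(-1, 8), Mul(Rational(1, 2), Pow(d, -1), Add(1, d))) = Mul(Rational(-1, 16), Pow(d, -1), Add(1, d)))
Pow(Add(1158, Function('X')(Function('R')(-5, F))), 2) = Pow(Add(1158, Mul(Rational(1, 16), Pow(Pow(Add(3, -5), 2), -1), Add(-1, Mul(-1, Pow(Add(3, -5), 2))))), 2) = Pow(Add(1158, Mul(Rational(1, 16), Pow(Pow(-2, 2), -1), Add(-1, Mul(-1, Pow(-2, 2))))), 2) = Pow(Add(1158, Mul(Rational(1, 16), Pow(4, -1), Add(-1, Mul(-1, 4)))), 2) = Pow(Add(1158, Mul(Rational(1, 16), Rational(1, 4), Add(-1, -4))), 2) = Pow(Add(1158, Mul(Rational(1, 16), Rational(1, 4), -5)), 2) = Pow(Add(1158, Rational(-5, 64)), 2) = Pow(Rational(74107, 64), 2) = Rational(5491847449, 4096)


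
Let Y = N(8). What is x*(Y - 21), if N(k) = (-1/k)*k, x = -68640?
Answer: 1510080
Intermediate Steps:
N(k) = -1
Y = -1
x*(Y - 21) = -68640*(-1 - 21) = -68640*(-22) = 1510080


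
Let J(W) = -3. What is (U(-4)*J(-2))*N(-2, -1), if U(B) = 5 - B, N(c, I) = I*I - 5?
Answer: 108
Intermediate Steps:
N(c, I) = -5 + I² (N(c, I) = I² - 5 = -5 + I²)
(U(-4)*J(-2))*N(-2, -1) = ((5 - 1*(-4))*(-3))*(-5 + (-1)²) = ((5 + 4)*(-3))*(-5 + 1) = (9*(-3))*(-4) = -27*(-4) = 108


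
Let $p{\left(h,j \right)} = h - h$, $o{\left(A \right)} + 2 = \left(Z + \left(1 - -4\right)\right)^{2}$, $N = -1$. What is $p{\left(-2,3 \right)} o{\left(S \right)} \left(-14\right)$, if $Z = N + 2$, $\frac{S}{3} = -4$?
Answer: $0$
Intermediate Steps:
$S = -12$ ($S = 3 \left(-4\right) = -12$)
$Z = 1$ ($Z = -1 + 2 = 1$)
$o{\left(A \right)} = 34$ ($o{\left(A \right)} = -2 + \left(1 + \left(1 - -4\right)\right)^{2} = -2 + \left(1 + \left(1 + 4\right)\right)^{2} = -2 + \left(1 + 5\right)^{2} = -2 + 6^{2} = -2 + 36 = 34$)
$p{\left(h,j \right)} = 0$
$p{\left(-2,3 \right)} o{\left(S \right)} \left(-14\right) = 0 \cdot 34 \left(-14\right) = 0 \left(-14\right) = 0$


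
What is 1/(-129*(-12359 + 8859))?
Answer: 1/451500 ≈ 2.2148e-6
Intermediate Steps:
1/(-129*(-12359 + 8859)) = 1/(-129*(-3500)) = 1/451500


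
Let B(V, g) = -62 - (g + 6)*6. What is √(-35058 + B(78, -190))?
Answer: 4*I*√2126 ≈ 184.43*I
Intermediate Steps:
B(V, g) = -98 - 6*g (B(V, g) = -62 - (6 + g)*6 = -62 - (36 + 6*g) = -62 + (-36 - 6*g) = -98 - 6*g)
√(-35058 + B(78, -190)) = √(-35058 + (-98 - 6*(-190))) = √(-35058 + (-98 + 1140)) = √(-35058 + 1042) = √(-34016) = 4*I*√2126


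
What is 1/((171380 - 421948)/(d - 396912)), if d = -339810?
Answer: 368361/125284 ≈ 2.9402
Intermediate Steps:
1/((171380 - 421948)/(d - 396912)) = 1/((171380 - 421948)/(-339810 - 396912)) = 1/(-250568/(-736722)) = 1/(-250568*(-1/736722)) = 1/(125284/368361) = 368361/125284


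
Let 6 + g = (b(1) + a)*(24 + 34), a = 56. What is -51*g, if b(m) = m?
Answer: -168300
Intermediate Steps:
g = 3300 (g = -6 + (1 + 56)*(24 + 34) = -6 + 57*58 = -6 + 3306 = 3300)
-51*g = -51*3300 = -168300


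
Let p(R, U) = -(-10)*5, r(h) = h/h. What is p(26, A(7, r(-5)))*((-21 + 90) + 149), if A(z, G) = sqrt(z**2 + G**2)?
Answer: 10900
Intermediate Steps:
r(h) = 1
A(z, G) = sqrt(G**2 + z**2)
p(R, U) = 50 (p(R, U) = -5*(-10) = 50)
p(26, A(7, r(-5)))*((-21 + 90) + 149) = 50*((-21 + 90) + 149) = 50*(69 + 149) = 50*218 = 10900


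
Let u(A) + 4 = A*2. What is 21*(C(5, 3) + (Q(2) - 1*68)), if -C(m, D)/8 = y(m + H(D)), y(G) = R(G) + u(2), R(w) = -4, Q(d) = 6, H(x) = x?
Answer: -630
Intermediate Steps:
u(A) = -4 + 2*A (u(A) = -4 + A*2 = -4 + 2*A)
y(G) = -4 (y(G) = -4 + (-4 + 2*2) = -4 + (-4 + 4) = -4 + 0 = -4)
C(m, D) = 32 (C(m, D) = -8*(-4) = 32)
21*(C(5, 3) + (Q(2) - 1*68)) = 21*(32 + (6 - 1*68)) = 21*(32 + (6 - 68)) = 21*(32 - 62) = 21*(-30) = -630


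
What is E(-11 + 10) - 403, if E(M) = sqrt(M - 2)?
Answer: -403 + I*sqrt(3) ≈ -403.0 + 1.732*I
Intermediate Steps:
E(M) = sqrt(-2 + M)
E(-11 + 10) - 403 = sqrt(-2 + (-11 + 10)) - 403 = sqrt(-2 - 1) - 403 = sqrt(-3) - 403 = I*sqrt(3) - 403 = -403 + I*sqrt(3)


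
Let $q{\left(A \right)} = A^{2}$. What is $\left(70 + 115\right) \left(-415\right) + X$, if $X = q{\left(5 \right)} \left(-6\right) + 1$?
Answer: $-76924$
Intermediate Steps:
$X = -149$ ($X = 5^{2} \left(-6\right) + 1 = 25 \left(-6\right) + 1 = -150 + 1 = -149$)
$\left(70 + 115\right) \left(-415\right) + X = \left(70 + 115\right) \left(-415\right) - 149 = 185 \left(-415\right) - 149 = -76775 - 149 = -76924$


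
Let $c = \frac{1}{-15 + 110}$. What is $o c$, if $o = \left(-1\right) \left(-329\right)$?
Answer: $\frac{329}{95} \approx 3.4632$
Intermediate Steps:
$o = 329$
$c = \frac{1}{95} \approx 0.010526$
$o c = 329 \cdot \frac{1}{95} = \frac{329}{95}$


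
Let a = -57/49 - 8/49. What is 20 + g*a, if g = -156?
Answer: 11120/49 ≈ 226.94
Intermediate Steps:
a = -65/49 (a = -57*1/49 - 8*1/49 = -57/49 - 8/49 = -65/49 ≈ -1.3265)
20 + g*a = 20 - 156*(-65/49) = 20 + 10140/49 = 11120/49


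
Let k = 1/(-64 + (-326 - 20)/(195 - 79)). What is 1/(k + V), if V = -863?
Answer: -3885/3352813 ≈ -0.0011587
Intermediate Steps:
k = -58/3885 (k = 1/(-64 - 346/116) = 1/(-64 - 346*1/116) = 1/(-64 - 173/58) = 1/(-3885/58) = -58/3885 ≈ -0.014929)
1/(k + V) = 1/(-58/3885 - 863) = 1/(-3352813/3885) = -3885/3352813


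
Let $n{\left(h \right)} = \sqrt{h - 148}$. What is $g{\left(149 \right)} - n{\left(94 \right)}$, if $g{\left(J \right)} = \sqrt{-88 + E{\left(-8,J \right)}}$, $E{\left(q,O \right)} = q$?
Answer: $i \sqrt{6} \approx 2.4495 i$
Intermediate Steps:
$n{\left(h \right)} = \sqrt{-148 + h}$
$g{\left(J \right)} = 4 i \sqrt{6}$ ($g{\left(J \right)} = \sqrt{-88 - 8} = \sqrt{-96} = 4 i \sqrt{6}$)
$g{\left(149 \right)} - n{\left(94 \right)} = 4 i \sqrt{6} - \sqrt{-148 + 94} = 4 i \sqrt{6} - \sqrt{-54} = 4 i \sqrt{6} - 3 i \sqrt{6} = i \sqrt{6}$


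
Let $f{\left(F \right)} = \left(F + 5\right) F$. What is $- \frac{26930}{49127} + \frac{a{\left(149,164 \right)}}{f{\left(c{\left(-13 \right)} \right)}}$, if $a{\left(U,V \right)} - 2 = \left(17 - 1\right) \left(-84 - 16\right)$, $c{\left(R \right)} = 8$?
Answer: $- \frac{3127141}{196508} \approx -15.914$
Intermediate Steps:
$f{\left(F \right)} = F \left(5 + F\right)$ ($f{\left(F \right)} = \left(5 + F\right) F = F \left(5 + F\right)$)
$a{\left(U,V \right)} = -1598$ ($a{\left(U,V \right)} = 2 + \left(17 - 1\right) \left(-84 - 16\right) = 2 + 16 \left(-100\right) = 2 - 1600 = -1598$)
$- \frac{26930}{49127} + \frac{a{\left(149,164 \right)}}{f{\left(c{\left(-13 \right)} \right)}} = - \frac{26930}{49127} - \frac{1598}{8 \left(5 + 8\right)} = \left(-26930\right) \frac{1}{49127} - \frac{1598}{8 \cdot 13} = - \frac{26930}{49127} - \frac{1598}{104} = - \frac{26930}{49127} - \frac{799}{52} = - \frac{3127141}{196508}$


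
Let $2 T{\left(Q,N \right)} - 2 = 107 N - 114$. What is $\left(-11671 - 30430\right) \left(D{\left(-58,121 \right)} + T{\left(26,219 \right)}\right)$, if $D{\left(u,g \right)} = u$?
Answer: $- \frac{976953705}{2} \approx -4.8848 \cdot 10^{8}$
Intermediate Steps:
$T{\left(Q,N \right)} = -56 + \frac{107 N}{2}$ ($T{\left(Q,N \right)} = 1 + \frac{107 N - 114}{2} = 1 + \frac{-114 + 107 N}{2} = 1 + \left(-57 + \frac{107 N}{2}\right) = -56 + \frac{107 N}{2}$)
$\left(-11671 - 30430\right) \left(D{\left(-58,121 \right)} + T{\left(26,219 \right)}\right) = \left(-11671 - 30430\right) \left(-58 + \left(-56 + \frac{107}{2} \cdot 219\right)\right) = - 42101 \left(-58 + \left(-56 + \frac{23433}{2}\right)\right) = - 42101 \left(-58 + \frac{23321}{2}\right) = \left(-42101\right) \frac{23205}{2} = - \frac{976953705}{2}$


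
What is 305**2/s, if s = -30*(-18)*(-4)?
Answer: -18605/432 ≈ -43.067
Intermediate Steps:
s = -2160 (s = 540*(-4) = -2160)
305**2/s = 305**2/(-2160) = 93025*(-1/2160) = -18605/432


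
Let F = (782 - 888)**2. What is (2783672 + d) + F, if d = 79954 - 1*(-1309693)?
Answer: 4184555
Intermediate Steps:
d = 1389647 (d = 79954 + 1309693 = 1389647)
F = 11236 (F = (-106)**2 = 11236)
(2783672 + d) + F = (2783672 + 1389647) + 11236 = 4173319 + 11236 = 4184555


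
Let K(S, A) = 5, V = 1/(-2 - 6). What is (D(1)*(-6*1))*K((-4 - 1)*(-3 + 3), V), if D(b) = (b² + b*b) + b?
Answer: -90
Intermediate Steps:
D(b) = b + 2*b² (D(b) = (b² + b²) + b = 2*b² + b = b + 2*b²)
V = -⅛ (V = 1/(-8) = -⅛ ≈ -0.12500)
(D(1)*(-6*1))*K((-4 - 1)*(-3 + 3), V) = ((1*(1 + 2*1))*(-6*1))*5 = ((1*(1 + 2))*(-6))*5 = ((1*3)*(-6))*5 = (3*(-6))*5 = -18*5 = -90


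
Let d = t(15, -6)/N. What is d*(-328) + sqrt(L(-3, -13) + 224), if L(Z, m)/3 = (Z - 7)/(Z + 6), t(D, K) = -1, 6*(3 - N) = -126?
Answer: 41/3 + sqrt(214) ≈ 28.295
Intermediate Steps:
N = 24 (N = 3 - 1/6*(-126) = 3 + 21 = 24)
L(Z, m) = 3*(-7 + Z)/(6 + Z) (L(Z, m) = 3*((Z - 7)/(Z + 6)) = 3*((-7 + Z)/(6 + Z)) = 3*(-7 + Z)/(6 + Z))
d = -1/24 ≈ -0.041667
d*(-328) + sqrt(L(-3, -13) + 224) = -1/24*(-328) + sqrt(3*(-7 - 3)/(6 - 3) + 224) = 41/3 + sqrt(3*(-10)/3 + 224) = 41/3 + sqrt(3*(1/3)*(-10) + 224) = 41/3 + sqrt(-10 + 224) = 41/3 + sqrt(214)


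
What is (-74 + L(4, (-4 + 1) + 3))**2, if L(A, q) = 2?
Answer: 5184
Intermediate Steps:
(-74 + L(4, (-4 + 1) + 3))**2 = (-74 + 2)**2 = (-72)**2 = 5184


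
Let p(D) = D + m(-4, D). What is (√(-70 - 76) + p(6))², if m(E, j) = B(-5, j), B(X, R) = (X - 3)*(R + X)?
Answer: (2 - I*√146)² ≈ -142.0 - 48.332*I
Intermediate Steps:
B(X, R) = (-3 + X)*(R + X)
m(E, j) = 40 - 8*j (m(E, j) = (-5)² - 3*j - 3*(-5) + j*(-5) = 25 - 3*j + 15 - 5*j = 40 - 8*j)
p(D) = 40 - 7*D (p(D) = D + (40 - 8*D) = 40 - 7*D)
(√(-70 - 76) + p(6))² = (√(-70 - 76) + (40 - 7*6))² = (√(-146) + (40 - 42))² = (I*√146 - 2)² = (-2 + I*√146)²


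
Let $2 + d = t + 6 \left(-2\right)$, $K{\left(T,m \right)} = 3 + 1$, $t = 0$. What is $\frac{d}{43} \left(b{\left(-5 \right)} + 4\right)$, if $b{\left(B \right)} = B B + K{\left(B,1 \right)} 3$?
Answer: $- \frac{574}{43} \approx -13.349$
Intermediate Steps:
$K{\left(T,m \right)} = 4$
$d = -14$ ($d = -2 + \left(0 + 6 \left(-2\right)\right) = -2 + \left(0 - 12\right) = -2 - 12 = -14$)
$b{\left(B \right)} = 12 + B^{2}$ ($b{\left(B \right)} = B B + 4 \cdot 3 = B^{2} + 12 = 12 + B^{2}$)
$\frac{d}{43} \left(b{\left(-5 \right)} + 4\right) = - \frac{14}{43} \left(\left(12 + \left(-5\right)^{2}\right) + 4\right) = \left(-14\right) \frac{1}{43} \left(\left(12 + 25\right) + 4\right) = - \frac{14 \left(37 + 4\right)}{43} = \left(- \frac{14}{43}\right) 41 = - \frac{574}{43}$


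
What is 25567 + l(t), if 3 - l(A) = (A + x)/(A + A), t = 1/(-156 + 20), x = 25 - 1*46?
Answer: 48283/2 ≈ 24142.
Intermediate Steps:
x = -21 (x = 25 - 46 = -21)
t = -1/136 (t = 1/(-136) = -1/136 ≈ -0.0073529)
l(A) = 3 - (-21 + A)/(2*A) (l(A) = 3 - (A - 21)/(A + A) = 3 - (-21 + A)/(2*A))
25567 + l(t) = 25567 + (21 + 5*(-1/136))/(2*(-1/136)) = 25567 + (1/2)*(-136)*(21 - 5/136) = 25567 + (1/2)*(-136)*(2851/136) = 25567 - 2851/2 = 48283/2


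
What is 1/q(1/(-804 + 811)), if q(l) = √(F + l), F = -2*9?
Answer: -I*√35/25 ≈ -0.23664*I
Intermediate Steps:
F = -18
q(l) = √(-18 + l)
1/q(1/(-804 + 811)) = 1/(√(-18 + 1/(-804 + 811))) = 1/(√(-18 + 1/7)) = 1/(√(-18 + ⅐)) = 1/(√(-125/7)) = 1/(5*I*√35/7) = -I*√35/25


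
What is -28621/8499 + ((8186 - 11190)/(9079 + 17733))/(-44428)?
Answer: -8523352718215/2531009713116 ≈ -3.3676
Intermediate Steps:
-28621/8499 + ((8186 - 11190)/(9079 + 17733))/(-44428) = -28621*1/8499 - 3004/26812*(-1/44428) = -28621/8499 - 3004*1/26812*(-1/44428) = -28621/8499 - 751/6703*(-1/44428) = -28621/8499 + 751/297800884 = -8523352718215/2531009713116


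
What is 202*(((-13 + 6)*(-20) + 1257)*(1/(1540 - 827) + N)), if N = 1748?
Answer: 351705437050/713 ≈ 4.9328e+8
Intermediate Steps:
202*(((-13 + 6)*(-20) + 1257)*(1/(1540 - 827) + N)) = 202*(((-13 + 6)*(-20) + 1257)*(1/(1540 - 827) + 1748)) = 202*((-7*(-20) + 1257)*(1/713 + 1748)) = 202*((140 + 1257)*(1/713 + 1748)) = 202*(1397*(1246325/713)) = 202*(1741116025/713) = 351705437050/713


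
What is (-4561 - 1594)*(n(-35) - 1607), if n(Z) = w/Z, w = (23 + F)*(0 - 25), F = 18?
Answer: 67975820/7 ≈ 9.7108e+6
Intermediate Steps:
w = -1025 (w = (23 + 18)*(0 - 25) = 41*(-25) = -1025)
n(Z) = -1025/Z
(-4561 - 1594)*(n(-35) - 1607) = (-4561 - 1594)*(-1025/(-35) - 1607) = -6155*(-1025*(-1/35) - 1607) = -6155*(205/7 - 1607) = -6155*(-11044/7) = 67975820/7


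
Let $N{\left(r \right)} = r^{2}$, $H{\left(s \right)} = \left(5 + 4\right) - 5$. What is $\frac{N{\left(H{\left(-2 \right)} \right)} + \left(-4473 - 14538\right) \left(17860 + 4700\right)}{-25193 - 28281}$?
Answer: $\frac{214444072}{26737} \approx 8020.5$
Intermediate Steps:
$H{\left(s \right)} = 4$ ($H{\left(s \right)} = 9 - 5 = 4$)
$\frac{N{\left(H{\left(-2 \right)} \right)} + \left(-4473 - 14538\right) \left(17860 + 4700\right)}{-25193 - 28281} = \frac{4^{2} + \left(-4473 - 14538\right) \left(17860 + 4700\right)}{-25193 - 28281} = \frac{16 - 428888160}{-53474} = \left(16 - 428888160\right) \left(- \frac{1}{53474}\right) = \left(-428888144\right) \left(- \frac{1}{53474}\right) = \frac{214444072}{26737}$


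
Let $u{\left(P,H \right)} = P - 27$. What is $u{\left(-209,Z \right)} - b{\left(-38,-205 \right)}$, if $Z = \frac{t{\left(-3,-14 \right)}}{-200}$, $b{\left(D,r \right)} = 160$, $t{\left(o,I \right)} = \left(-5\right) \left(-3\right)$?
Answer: $-396$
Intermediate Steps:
$t{\left(o,I \right)} = 15$
$Z = - \frac{3}{40}$ ($Z = \frac{15}{-200} = 15 \left(- \frac{1}{200}\right) = - \frac{3}{40} \approx -0.075$)
$u{\left(P,H \right)} = -27 + P$
$u{\left(-209,Z \right)} - b{\left(-38,-205 \right)} = \left(-27 - 209\right) - 160 = -236 - 160 = -396$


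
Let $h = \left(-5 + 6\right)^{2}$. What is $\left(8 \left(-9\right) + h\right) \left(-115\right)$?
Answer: $8165$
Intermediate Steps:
$h = 1$ ($h = 1^{2} = 1$)
$\left(8 \left(-9\right) + h\right) \left(-115\right) = \left(8 \left(-9\right) + 1\right) \left(-115\right) = \left(-72 + 1\right) \left(-115\right) = \left(-71\right) \left(-115\right) = 8165$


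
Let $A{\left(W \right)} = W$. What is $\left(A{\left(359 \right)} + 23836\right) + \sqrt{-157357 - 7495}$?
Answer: $24195 + 2 i \sqrt{41213} \approx 24195.0 + 406.02 i$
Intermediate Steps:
$\left(A{\left(359 \right)} + 23836\right) + \sqrt{-157357 - 7495} = \left(359 + 23836\right) + \sqrt{-157357 - 7495} = 24195 + \sqrt{-164852} = 24195 + 2 i \sqrt{41213}$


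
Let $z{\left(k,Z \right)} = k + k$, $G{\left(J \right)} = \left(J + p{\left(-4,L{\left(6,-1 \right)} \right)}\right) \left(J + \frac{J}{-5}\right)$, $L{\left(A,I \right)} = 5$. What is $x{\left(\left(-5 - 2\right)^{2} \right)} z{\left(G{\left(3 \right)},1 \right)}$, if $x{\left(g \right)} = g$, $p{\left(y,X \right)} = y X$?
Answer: $- \frac{19992}{5} \approx -3998.4$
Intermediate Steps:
$p{\left(y,X \right)} = X y$
$G{\left(J \right)} = \frac{4 J \left(-20 + J\right)}{5}$ ($G{\left(J \right)} = \left(J + 5 \left(-4\right)\right) \left(J + \frac{J}{-5}\right) = \left(J - 20\right) \left(J + J \left(- \frac{1}{5}\right)\right) = \left(-20 + J\right) \left(J - \frac{J}{5}\right) = \left(-20 + J\right) \frac{4 J}{5} = \frac{4 J \left(-20 + J\right)}{5}$)
$z{\left(k,Z \right)} = 2 k$
$x{\left(\left(-5 - 2\right)^{2} \right)} z{\left(G{\left(3 \right)},1 \right)} = \left(-5 - 2\right)^{2} \cdot 2 \cdot \frac{4}{5} \cdot 3 \left(-20 + 3\right) = \left(-7\right)^{2} \cdot 2 \cdot \frac{4}{5} \cdot 3 \left(-17\right) = 49 \cdot 2 \left(- \frac{204}{5}\right) = 49 \left(- \frac{408}{5}\right) = - \frac{19992}{5}$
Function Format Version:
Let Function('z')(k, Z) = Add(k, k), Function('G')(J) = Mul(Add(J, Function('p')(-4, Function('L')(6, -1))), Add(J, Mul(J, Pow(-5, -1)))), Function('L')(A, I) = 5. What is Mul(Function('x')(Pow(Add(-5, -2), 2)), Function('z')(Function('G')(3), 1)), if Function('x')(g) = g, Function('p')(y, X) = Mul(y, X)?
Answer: Rational(-19992, 5) ≈ -3998.4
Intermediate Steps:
Function('p')(y, X) = Mul(X, y)
Function('G')(J) = Mul(Rational(4, 5), J, Add(-20, J)) (Function('G')(J) = Mul(Add(J, Mul(5, -4)), Add(J, Mul(J, Pow(-5, -1)))) = Mul(Add(J, -20), Add(J, Mul(J, Rational(-1, 5)))) = Mul(Add(-20, J), Add(J, Mul(Rational(-1, 5), J))) = Mul(Add(-20, J), Mul(Rational(4, 5), J)) = Mul(Rational(4, 5), J, Add(-20, J)))
Function('z')(k, Z) = Mul(2, k)
Mul(Function('x')(Pow(Add(-5, -2), 2)), Function('z')(Function('G')(3), 1)) = Mul(Pow(Add(-5, -2), 2), Mul(2, Mul(Rational(4, 5), 3, Add(-20, 3)))) = Mul(Pow(-7, 2), Mul(2, Mul(Rational(4, 5), 3, -17))) = Mul(49, Mul(2, Rational(-204, 5))) = Mul(49, Rational(-408, 5)) = Rational(-19992, 5)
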